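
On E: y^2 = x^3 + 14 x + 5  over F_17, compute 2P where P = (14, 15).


k = 2 = 10_2 (binary, LSB first: 01)
Double-and-add from P = (14, 15):
  bit 0 = 0: acc unchanged = O
  bit 1 = 1: acc = O + (8, 0) = (8, 0)

2P = (8, 0)


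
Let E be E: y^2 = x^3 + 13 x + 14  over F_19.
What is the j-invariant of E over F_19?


Delta = -16(4 a^3 + 27 b^2) mod 19 = 3
-1728 * (4 a)^3 = -1728 * (4*13)^3 mod 19 = 8
j = 8 * 3^(-1) mod 19 = 9

j = 9 (mod 19)


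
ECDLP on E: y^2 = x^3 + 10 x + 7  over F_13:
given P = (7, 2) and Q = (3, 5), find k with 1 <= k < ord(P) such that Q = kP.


Enumerate multiples of P until we hit Q = (3, 5):
  1P = (7, 2)
  2P = (8, 1)
  3P = (12, 3)
  4P = (6, 6)
  5P = (3, 8)
  6P = (2, 10)
  7P = (5, 0)
  8P = (2, 3)
  9P = (3, 5)
Match found at i = 9.

k = 9


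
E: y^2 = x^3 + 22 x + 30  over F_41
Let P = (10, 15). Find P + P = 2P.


Doubling: s = (3 x1^2 + a) / (2 y1)
s = (3*10^2 + 22) / (2*15) mod 41 = 8
x3 = s^2 - 2 x1 mod 41 = 8^2 - 2*10 = 3
y3 = s (x1 - x3) - y1 mod 41 = 8 * (10 - 3) - 15 = 0

2P = (3, 0)


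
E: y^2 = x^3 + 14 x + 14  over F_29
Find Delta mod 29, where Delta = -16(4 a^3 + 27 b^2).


4 a^3 + 27 b^2 = 4*14^3 + 27*14^2 = 10976 + 5292 = 16268
Delta = -16 * (16268) = -260288
Delta mod 29 = 16

Delta = 16 (mod 29)


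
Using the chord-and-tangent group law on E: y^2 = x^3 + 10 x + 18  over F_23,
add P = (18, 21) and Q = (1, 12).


P != Q, so use the chord formula.
s = (y2 - y1) / (x2 - x1) = (14) / (6) mod 23 = 10
x3 = s^2 - x1 - x2 mod 23 = 10^2 - 18 - 1 = 12
y3 = s (x1 - x3) - y1 mod 23 = 10 * (18 - 12) - 21 = 16

P + Q = (12, 16)


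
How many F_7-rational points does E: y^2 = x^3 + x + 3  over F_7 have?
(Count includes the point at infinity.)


For each x in F_7, count y with y^2 = x^3 + 1 x + 3 mod 7:
  x = 4: RHS = 1, y in [1, 6]  -> 2 point(s)
  x = 5: RHS = 0, y in [0]  -> 1 point(s)
  x = 6: RHS = 1, y in [1, 6]  -> 2 point(s)
Affine points: 5. Add the point at infinity: total = 6.

#E(F_7) = 6


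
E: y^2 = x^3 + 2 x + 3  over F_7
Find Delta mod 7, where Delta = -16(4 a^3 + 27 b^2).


4 a^3 + 27 b^2 = 4*2^3 + 27*3^2 = 32 + 243 = 275
Delta = -16 * (275) = -4400
Delta mod 7 = 3

Delta = 3 (mod 7)


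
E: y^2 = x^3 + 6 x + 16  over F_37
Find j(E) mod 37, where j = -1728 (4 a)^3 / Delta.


Delta = -16(4 a^3 + 27 b^2) mod 37 = 15
-1728 * (4 a)^3 = -1728 * (4*6)^3 mod 37 = 31
j = 31 * 15^(-1) mod 37 = 7

j = 7 (mod 37)


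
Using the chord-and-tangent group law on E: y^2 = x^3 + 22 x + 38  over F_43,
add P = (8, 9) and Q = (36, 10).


P != Q, so use the chord formula.
s = (y2 - y1) / (x2 - x1) = (1) / (28) mod 43 = 20
x3 = s^2 - x1 - x2 mod 43 = 20^2 - 8 - 36 = 12
y3 = s (x1 - x3) - y1 mod 43 = 20 * (8 - 12) - 9 = 40

P + Q = (12, 40)


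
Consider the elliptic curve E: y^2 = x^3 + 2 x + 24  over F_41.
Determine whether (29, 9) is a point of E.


Check whether y^2 = x^3 + 2 x + 24 (mod 41) for (x, y) = (29, 9).
LHS: y^2 = 9^2 mod 41 = 40
RHS: x^3 + 2 x + 24 = 29^3 + 2*29 + 24 mod 41 = 35
LHS != RHS

No, not on the curve


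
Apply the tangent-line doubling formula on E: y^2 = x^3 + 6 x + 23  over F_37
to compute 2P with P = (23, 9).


Doubling: s = (3 x1^2 + a) / (2 y1)
s = (3*23^2 + 6) / (2*9) mod 37 = 33
x3 = s^2 - 2 x1 mod 37 = 33^2 - 2*23 = 7
y3 = s (x1 - x3) - y1 mod 37 = 33 * (23 - 7) - 9 = 1

2P = (7, 1)


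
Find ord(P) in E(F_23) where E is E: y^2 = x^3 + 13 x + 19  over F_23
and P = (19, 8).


Compute successive multiples of P until we hit O:
  1P = (19, 8)
  2P = (14, 1)
  3P = (3, 19)
  4P = (3, 4)
  5P = (14, 22)
  6P = (19, 15)
  7P = O

ord(P) = 7


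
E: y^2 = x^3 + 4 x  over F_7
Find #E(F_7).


For each x in F_7, count y with y^2 = x^3 + 4 x + 0 mod 7:
  x = 0: RHS = 0, y in [0]  -> 1 point(s)
  x = 2: RHS = 2, y in [3, 4]  -> 2 point(s)
  x = 3: RHS = 4, y in [2, 5]  -> 2 point(s)
  x = 6: RHS = 2, y in [3, 4]  -> 2 point(s)
Affine points: 7. Add the point at infinity: total = 8.

#E(F_7) = 8


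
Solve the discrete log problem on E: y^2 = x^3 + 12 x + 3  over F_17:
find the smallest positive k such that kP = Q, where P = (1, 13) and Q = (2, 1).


Enumerate multiples of P until we hit Q = (2, 1):
  1P = (1, 13)
  2P = (14, 5)
  3P = (6, 11)
  4P = (2, 1)
Match found at i = 4.

k = 4


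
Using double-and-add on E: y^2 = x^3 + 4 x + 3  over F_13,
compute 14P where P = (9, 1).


k = 14 = 1110_2 (binary, LSB first: 0111)
Double-and-add from P = (9, 1):
  bit 0 = 0: acc unchanged = O
  bit 1 = 1: acc = O + (8, 12) = (8, 12)
  bit 2 = 1: acc = (8, 12) + (7, 7) = (10, 4)
  bit 3 = 1: acc = (10, 4) + (11, 0) = (8, 1)

14P = (8, 1)


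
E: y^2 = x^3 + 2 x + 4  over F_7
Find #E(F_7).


For each x in F_7, count y with y^2 = x^3 + 2 x + 4 mod 7:
  x = 0: RHS = 4, y in [2, 5]  -> 2 point(s)
  x = 1: RHS = 0, y in [0]  -> 1 point(s)
  x = 2: RHS = 2, y in [3, 4]  -> 2 point(s)
  x = 3: RHS = 2, y in [3, 4]  -> 2 point(s)
  x = 6: RHS = 1, y in [1, 6]  -> 2 point(s)
Affine points: 9. Add the point at infinity: total = 10.

#E(F_7) = 10


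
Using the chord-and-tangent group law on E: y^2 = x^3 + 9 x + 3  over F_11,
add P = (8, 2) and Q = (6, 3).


P != Q, so use the chord formula.
s = (y2 - y1) / (x2 - x1) = (1) / (9) mod 11 = 5
x3 = s^2 - x1 - x2 mod 11 = 5^2 - 8 - 6 = 0
y3 = s (x1 - x3) - y1 mod 11 = 5 * (8 - 0) - 2 = 5

P + Q = (0, 5)


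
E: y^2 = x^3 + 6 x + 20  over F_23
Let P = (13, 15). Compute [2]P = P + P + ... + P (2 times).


k = 2 = 10_2 (binary, LSB first: 01)
Double-and-add from P = (13, 15):
  bit 0 = 0: acc unchanged = O
  bit 1 = 1: acc = O + (21, 0) = (21, 0)

2P = (21, 0)


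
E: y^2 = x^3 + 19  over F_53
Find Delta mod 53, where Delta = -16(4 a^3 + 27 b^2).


4 a^3 + 27 b^2 = 4*0^3 + 27*19^2 = 0 + 9747 = 9747
Delta = -16 * (9747) = -155952
Delta mod 53 = 27

Delta = 27 (mod 53)


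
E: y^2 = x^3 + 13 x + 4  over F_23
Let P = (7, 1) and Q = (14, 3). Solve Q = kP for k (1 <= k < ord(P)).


Enumerate multiples of P until we hit Q = (14, 3):
  1P = (7, 1)
  2P = (15, 3)
  3P = (14, 3)
Match found at i = 3.

k = 3


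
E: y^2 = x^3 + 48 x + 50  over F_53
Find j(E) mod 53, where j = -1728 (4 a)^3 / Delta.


Delta = -16(4 a^3 + 27 b^2) mod 53 = 31
-1728 * (4 a)^3 = -1728 * (4*48)^3 mod 53 = 10
j = 10 * 31^(-1) mod 53 = 14

j = 14 (mod 53)


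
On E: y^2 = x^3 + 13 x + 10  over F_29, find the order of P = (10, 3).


Compute successive multiples of P until we hit O:
  1P = (10, 3)
  2P = (10, 26)
  3P = O

ord(P) = 3


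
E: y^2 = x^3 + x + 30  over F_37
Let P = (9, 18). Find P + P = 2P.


Doubling: s = (3 x1^2 + a) / (2 y1)
s = (3*9^2 + 1) / (2*18) mod 37 = 15
x3 = s^2 - 2 x1 mod 37 = 15^2 - 2*9 = 22
y3 = s (x1 - x3) - y1 mod 37 = 15 * (9 - 22) - 18 = 9

2P = (22, 9)


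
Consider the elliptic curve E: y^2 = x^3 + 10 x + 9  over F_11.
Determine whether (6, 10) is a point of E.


Check whether y^2 = x^3 + 10 x + 9 (mod 11) for (x, y) = (6, 10).
LHS: y^2 = 10^2 mod 11 = 1
RHS: x^3 + 10 x + 9 = 6^3 + 10*6 + 9 mod 11 = 10
LHS != RHS

No, not on the curve


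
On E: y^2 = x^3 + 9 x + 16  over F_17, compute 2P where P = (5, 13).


Doubling: s = (3 x1^2 + a) / (2 y1)
s = (3*5^2 + 9) / (2*13) mod 17 = 15
x3 = s^2 - 2 x1 mod 17 = 15^2 - 2*5 = 11
y3 = s (x1 - x3) - y1 mod 17 = 15 * (5 - 11) - 13 = 16

2P = (11, 16)


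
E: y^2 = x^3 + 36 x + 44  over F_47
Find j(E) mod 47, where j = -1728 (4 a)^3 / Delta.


Delta = -16(4 a^3 + 27 b^2) mod 47 = 33
-1728 * (4 a)^3 = -1728 * (4*36)^3 mod 47 = 15
j = 15 * 33^(-1) mod 47 = 9

j = 9 (mod 47)


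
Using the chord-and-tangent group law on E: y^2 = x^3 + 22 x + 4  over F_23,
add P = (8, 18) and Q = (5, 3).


P != Q, so use the chord formula.
s = (y2 - y1) / (x2 - x1) = (8) / (20) mod 23 = 5
x3 = s^2 - x1 - x2 mod 23 = 5^2 - 8 - 5 = 12
y3 = s (x1 - x3) - y1 mod 23 = 5 * (8 - 12) - 18 = 8

P + Q = (12, 8)


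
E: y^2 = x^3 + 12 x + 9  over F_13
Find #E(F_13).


For each x in F_13, count y with y^2 = x^3 + 12 x + 9 mod 13:
  x = 0: RHS = 9, y in [3, 10]  -> 2 point(s)
  x = 1: RHS = 9, y in [3, 10]  -> 2 point(s)
  x = 4: RHS = 4, y in [2, 11]  -> 2 point(s)
  x = 5: RHS = 12, y in [5, 8]  -> 2 point(s)
  x = 9: RHS = 1, y in [1, 12]  -> 2 point(s)
  x = 11: RHS = 3, y in [4, 9]  -> 2 point(s)
  x = 12: RHS = 9, y in [3, 10]  -> 2 point(s)
Affine points: 14. Add the point at infinity: total = 15.

#E(F_13) = 15


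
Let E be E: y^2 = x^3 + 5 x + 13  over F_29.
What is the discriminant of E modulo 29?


4 a^3 + 27 b^2 = 4*5^3 + 27*13^2 = 500 + 4563 = 5063
Delta = -16 * (5063) = -81008
Delta mod 29 = 18

Delta = 18 (mod 29)


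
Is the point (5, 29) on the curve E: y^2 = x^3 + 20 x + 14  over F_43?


Check whether y^2 = x^3 + 20 x + 14 (mod 43) for (x, y) = (5, 29).
LHS: y^2 = 29^2 mod 43 = 24
RHS: x^3 + 20 x + 14 = 5^3 + 20*5 + 14 mod 43 = 24
LHS = RHS

Yes, on the curve


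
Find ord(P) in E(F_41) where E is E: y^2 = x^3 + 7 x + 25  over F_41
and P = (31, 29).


Compute successive multiples of P until we hit O:
  1P = (31, 29)
  2P = (15, 26)
  3P = (0, 5)
  4P = (1, 22)
  5P = (5, 29)
  6P = (5, 12)
  7P = (1, 19)
  8P = (0, 36)
  ... (continuing to 11P)
  11P = O

ord(P) = 11


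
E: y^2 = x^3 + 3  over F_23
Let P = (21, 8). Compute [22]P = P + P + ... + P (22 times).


k = 22 = 10110_2 (binary, LSB first: 01101)
Double-and-add from P = (21, 8):
  bit 0 = 0: acc unchanged = O
  bit 1 = 1: acc = O + (6, 9) = (6, 9)
  bit 2 = 1: acc = (6, 9) + (1, 21) = (19, 13)
  bit 3 = 0: acc unchanged = (19, 13)
  bit 4 = 1: acc = (19, 13) + (0, 16) = (6, 14)

22P = (6, 14)


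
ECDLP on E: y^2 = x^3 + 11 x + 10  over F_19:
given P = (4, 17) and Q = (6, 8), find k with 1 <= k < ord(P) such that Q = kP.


Enumerate multiples of P until we hit Q = (6, 8):
  1P = (4, 17)
  2P = (16, 8)
  3P = (15, 15)
  4P = (6, 11)
  5P = (18, 6)
  6P = (14, 18)
  7P = (5, 0)
  8P = (14, 1)
  9P = (18, 13)
  10P = (6, 8)
Match found at i = 10.

k = 10


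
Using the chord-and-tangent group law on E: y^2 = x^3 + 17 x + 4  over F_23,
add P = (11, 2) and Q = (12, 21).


P != Q, so use the chord formula.
s = (y2 - y1) / (x2 - x1) = (19) / (1) mod 23 = 19
x3 = s^2 - x1 - x2 mod 23 = 19^2 - 11 - 12 = 16
y3 = s (x1 - x3) - y1 mod 23 = 19 * (11 - 16) - 2 = 18

P + Q = (16, 18)


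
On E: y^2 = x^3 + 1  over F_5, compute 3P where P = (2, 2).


k = 3 = 11_2 (binary, LSB first: 11)
Double-and-add from P = (2, 2):
  bit 0 = 1: acc = O + (2, 2) = (2, 2)
  bit 1 = 1: acc = (2, 2) + (0, 4) = (4, 0)

3P = (4, 0)


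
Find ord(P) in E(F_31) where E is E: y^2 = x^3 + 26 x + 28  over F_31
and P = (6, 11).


Compute successive multiples of P until we hit O:
  1P = (6, 11)
  2P = (21, 16)
  3P = (11, 8)
  4P = (28, 27)
  5P = (17, 12)
  6P = (18, 2)
  7P = (25, 11)
  8P = (0, 20)
  ... (continuing to 31P)
  31P = O

ord(P) = 31


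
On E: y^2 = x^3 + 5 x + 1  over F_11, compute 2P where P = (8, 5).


Doubling: s = (3 x1^2 + a) / (2 y1)
s = (3*8^2 + 5) / (2*5) mod 11 = 1
x3 = s^2 - 2 x1 mod 11 = 1^2 - 2*8 = 7
y3 = s (x1 - x3) - y1 mod 11 = 1 * (8 - 7) - 5 = 7

2P = (7, 7)


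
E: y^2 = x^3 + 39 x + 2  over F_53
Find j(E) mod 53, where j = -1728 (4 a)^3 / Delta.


Delta = -16(4 a^3 + 27 b^2) mod 53 = 48
-1728 * (4 a)^3 = -1728 * (4*39)^3 mod 53 = 16
j = 16 * 48^(-1) mod 53 = 18

j = 18 (mod 53)


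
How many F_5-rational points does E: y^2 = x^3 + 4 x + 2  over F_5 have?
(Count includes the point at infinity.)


For each x in F_5, count y with y^2 = x^3 + 4 x + 2 mod 5:
  x = 3: RHS = 1, y in [1, 4]  -> 2 point(s)
Affine points: 2. Add the point at infinity: total = 3.

#E(F_5) = 3


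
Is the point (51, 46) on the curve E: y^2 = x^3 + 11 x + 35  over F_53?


Check whether y^2 = x^3 + 11 x + 35 (mod 53) for (x, y) = (51, 46).
LHS: y^2 = 46^2 mod 53 = 49
RHS: x^3 + 11 x + 35 = 51^3 + 11*51 + 35 mod 53 = 5
LHS != RHS

No, not on the curve


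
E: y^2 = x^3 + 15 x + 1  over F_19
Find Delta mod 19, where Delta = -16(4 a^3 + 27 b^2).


4 a^3 + 27 b^2 = 4*15^3 + 27*1^2 = 13500 + 27 = 13527
Delta = -16 * (13527) = -216432
Delta mod 19 = 16

Delta = 16 (mod 19)


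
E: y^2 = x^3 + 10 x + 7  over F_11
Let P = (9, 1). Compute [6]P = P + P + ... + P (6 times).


k = 6 = 110_2 (binary, LSB first: 011)
Double-and-add from P = (9, 1):
  bit 0 = 0: acc unchanged = O
  bit 1 = 1: acc = O + (4, 10) = (4, 10)
  bit 2 = 1: acc = (4, 10) + (8, 7) = (3, 3)

6P = (3, 3)


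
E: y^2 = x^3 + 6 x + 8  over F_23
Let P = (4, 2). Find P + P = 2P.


Doubling: s = (3 x1^2 + a) / (2 y1)
s = (3*4^2 + 6) / (2*2) mod 23 = 2
x3 = s^2 - 2 x1 mod 23 = 2^2 - 2*4 = 19
y3 = s (x1 - x3) - y1 mod 23 = 2 * (4 - 19) - 2 = 14

2P = (19, 14)


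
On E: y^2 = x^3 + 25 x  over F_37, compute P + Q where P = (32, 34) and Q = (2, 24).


P != Q, so use the chord formula.
s = (y2 - y1) / (x2 - x1) = (27) / (7) mod 37 = 25
x3 = s^2 - x1 - x2 mod 37 = 25^2 - 32 - 2 = 36
y3 = s (x1 - x3) - y1 mod 37 = 25 * (32 - 36) - 34 = 14

P + Q = (36, 14)


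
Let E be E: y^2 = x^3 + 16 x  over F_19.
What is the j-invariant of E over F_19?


Delta = -16(4 a^3 + 27 b^2) mod 19 = 18
-1728 * (4 a)^3 = -1728 * (4*16)^3 mod 19 = 1
j = 1 * 18^(-1) mod 19 = 18

j = 18 (mod 19)


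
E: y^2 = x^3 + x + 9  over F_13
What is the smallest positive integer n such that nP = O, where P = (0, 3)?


Compute successive multiples of P until we hit O:
  1P = (0, 3)
  2P = (4, 5)
  3P = (6, 7)
  4P = (6, 6)
  5P = (4, 8)
  6P = (0, 10)
  7P = O

ord(P) = 7


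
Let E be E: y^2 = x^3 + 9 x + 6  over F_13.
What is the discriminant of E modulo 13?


4 a^3 + 27 b^2 = 4*9^3 + 27*6^2 = 2916 + 972 = 3888
Delta = -16 * (3888) = -62208
Delta mod 13 = 10

Delta = 10 (mod 13)


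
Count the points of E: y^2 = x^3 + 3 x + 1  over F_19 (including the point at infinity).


For each x in F_19, count y with y^2 = x^3 + 3 x + 1 mod 19:
  x = 0: RHS = 1, y in [1, 18]  -> 2 point(s)
  x = 1: RHS = 5, y in [9, 10]  -> 2 point(s)
  x = 4: RHS = 1, y in [1, 18]  -> 2 point(s)
  x = 6: RHS = 7, y in [8, 11]  -> 2 point(s)
  x = 7: RHS = 4, y in [2, 17]  -> 2 point(s)
  x = 8: RHS = 5, y in [9, 10]  -> 2 point(s)
  x = 9: RHS = 16, y in [4, 15]  -> 2 point(s)
  x = 10: RHS = 5, y in [9, 10]  -> 2 point(s)
  x = 11: RHS = 16, y in [4, 15]  -> 2 point(s)
  x = 12: RHS = 17, y in [6, 13]  -> 2 point(s)
  x = 15: RHS = 1, y in [1, 18]  -> 2 point(s)
  x = 17: RHS = 6, y in [5, 14]  -> 2 point(s)
  x = 18: RHS = 16, y in [4, 15]  -> 2 point(s)
Affine points: 26. Add the point at infinity: total = 27.

#E(F_19) = 27


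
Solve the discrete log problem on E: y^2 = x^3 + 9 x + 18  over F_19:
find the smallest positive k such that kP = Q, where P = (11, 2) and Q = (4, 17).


Enumerate multiples of P until we hit Q = (4, 17):
  1P = (11, 2)
  2P = (1, 16)
  3P = (12, 7)
  4P = (2, 5)
  5P = (4, 2)
  6P = (4, 17)
Match found at i = 6.

k = 6


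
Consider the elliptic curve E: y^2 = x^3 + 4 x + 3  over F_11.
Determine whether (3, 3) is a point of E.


Check whether y^2 = x^3 + 4 x + 3 (mod 11) for (x, y) = (3, 3).
LHS: y^2 = 3^2 mod 11 = 9
RHS: x^3 + 4 x + 3 = 3^3 + 4*3 + 3 mod 11 = 9
LHS = RHS

Yes, on the curve


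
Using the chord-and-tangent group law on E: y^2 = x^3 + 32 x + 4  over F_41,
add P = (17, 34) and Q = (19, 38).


P != Q, so use the chord formula.
s = (y2 - y1) / (x2 - x1) = (4) / (2) mod 41 = 2
x3 = s^2 - x1 - x2 mod 41 = 2^2 - 17 - 19 = 9
y3 = s (x1 - x3) - y1 mod 41 = 2 * (17 - 9) - 34 = 23

P + Q = (9, 23)


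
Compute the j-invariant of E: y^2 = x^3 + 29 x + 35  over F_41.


Delta = -16(4 a^3 + 27 b^2) mod 41 = 2
-1728 * (4 a)^3 = -1728 * (4*29)^3 mod 41 = 8
j = 8 * 2^(-1) mod 41 = 4

j = 4 (mod 41)


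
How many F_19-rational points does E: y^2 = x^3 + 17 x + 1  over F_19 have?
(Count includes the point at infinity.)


For each x in F_19, count y with y^2 = x^3 + 17 x + 1 mod 19:
  x = 0: RHS = 1, y in [1, 18]  -> 2 point(s)
  x = 1: RHS = 0, y in [0]  -> 1 point(s)
  x = 2: RHS = 5, y in [9, 10]  -> 2 point(s)
  x = 4: RHS = 0, y in [0]  -> 1 point(s)
  x = 7: RHS = 7, y in [8, 11]  -> 2 point(s)
  x = 9: RHS = 9, y in [3, 16]  -> 2 point(s)
  x = 13: RHS = 6, y in [5, 14]  -> 2 point(s)
  x = 14: RHS = 0, y in [0]  -> 1 point(s)
  x = 17: RHS = 16, y in [4, 15]  -> 2 point(s)
Affine points: 15. Add the point at infinity: total = 16.

#E(F_19) = 16


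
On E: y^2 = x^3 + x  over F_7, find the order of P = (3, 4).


Compute successive multiples of P until we hit O:
  1P = (3, 4)
  2P = (1, 3)
  3P = (5, 2)
  4P = (0, 0)
  5P = (5, 5)
  6P = (1, 4)
  7P = (3, 3)
  8P = O

ord(P) = 8


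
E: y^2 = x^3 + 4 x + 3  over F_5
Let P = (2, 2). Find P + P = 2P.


Doubling: s = (3 x1^2 + a) / (2 y1)
s = (3*2^2 + 4) / (2*2) mod 5 = 4
x3 = s^2 - 2 x1 mod 5 = 4^2 - 2*2 = 2
y3 = s (x1 - x3) - y1 mod 5 = 4 * (2 - 2) - 2 = 3

2P = (2, 3)


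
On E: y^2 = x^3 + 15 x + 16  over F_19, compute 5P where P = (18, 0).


k = 5 = 101_2 (binary, LSB first: 101)
Double-and-add from P = (18, 0):
  bit 0 = 1: acc = O + (18, 0) = (18, 0)
  bit 1 = 0: acc unchanged = (18, 0)
  bit 2 = 1: acc = (18, 0) + O = (18, 0)

5P = (18, 0)


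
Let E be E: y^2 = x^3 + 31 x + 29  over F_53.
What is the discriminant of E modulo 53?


4 a^3 + 27 b^2 = 4*31^3 + 27*29^2 = 119164 + 22707 = 141871
Delta = -16 * (141871) = -2269936
Delta mod 53 = 1

Delta = 1 (mod 53)


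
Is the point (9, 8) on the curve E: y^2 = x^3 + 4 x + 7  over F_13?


Check whether y^2 = x^3 + 4 x + 7 (mod 13) for (x, y) = (9, 8).
LHS: y^2 = 8^2 mod 13 = 12
RHS: x^3 + 4 x + 7 = 9^3 + 4*9 + 7 mod 13 = 5
LHS != RHS

No, not on the curve


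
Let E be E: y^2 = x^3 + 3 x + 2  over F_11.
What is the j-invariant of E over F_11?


Delta = -16(4 a^3 + 27 b^2) mod 11 = 9
-1728 * (4 a)^3 = -1728 * (4*3)^3 mod 11 = 10
j = 10 * 9^(-1) mod 11 = 6

j = 6 (mod 11)


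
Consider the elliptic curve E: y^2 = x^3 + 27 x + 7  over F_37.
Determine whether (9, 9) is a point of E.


Check whether y^2 = x^3 + 27 x + 7 (mod 37) for (x, y) = (9, 9).
LHS: y^2 = 9^2 mod 37 = 7
RHS: x^3 + 27 x + 7 = 9^3 + 27*9 + 7 mod 37 = 17
LHS != RHS

No, not on the curve


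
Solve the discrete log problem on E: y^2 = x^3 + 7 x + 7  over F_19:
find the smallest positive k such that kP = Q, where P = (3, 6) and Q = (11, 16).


Enumerate multiples of P until we hit Q = (11, 16):
  1P = (3, 6)
  2P = (11, 3)
  3P = (9, 1)
  4P = (4, 17)
  5P = (0, 8)
  6P = (8, 10)
  7P = (17, 17)
  8P = (16, 15)
  9P = (7, 0)
  10P = (16, 4)
  11P = (17, 2)
  12P = (8, 9)
  13P = (0, 11)
  14P = (4, 2)
  15P = (9, 18)
  16P = (11, 16)
Match found at i = 16.

k = 16


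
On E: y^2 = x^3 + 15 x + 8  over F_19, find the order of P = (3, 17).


Compute successive multiples of P until we hit O:
  1P = (3, 17)
  2P = (14, 13)
  3P = (7, 0)
  4P = (14, 6)
  5P = (3, 2)
  6P = O

ord(P) = 6


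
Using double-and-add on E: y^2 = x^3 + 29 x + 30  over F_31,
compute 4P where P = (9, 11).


k = 4 = 100_2 (binary, LSB first: 001)
Double-and-add from P = (9, 11):
  bit 0 = 0: acc unchanged = O
  bit 1 = 0: acc unchanged = O
  bit 2 = 1: acc = O + (27, 25) = (27, 25)

4P = (27, 25)


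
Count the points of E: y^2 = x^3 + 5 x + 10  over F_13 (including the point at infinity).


For each x in F_13, count y with y^2 = x^3 + 5 x + 10 mod 13:
  x = 0: RHS = 10, y in [6, 7]  -> 2 point(s)
  x = 1: RHS = 3, y in [4, 9]  -> 2 point(s)
  x = 3: RHS = 0, y in [0]  -> 1 point(s)
  x = 4: RHS = 3, y in [4, 9]  -> 2 point(s)
  x = 5: RHS = 4, y in [2, 11]  -> 2 point(s)
  x = 6: RHS = 9, y in [3, 10]  -> 2 point(s)
  x = 8: RHS = 3, y in [4, 9]  -> 2 point(s)
  x = 9: RHS = 4, y in [2, 11]  -> 2 point(s)
  x = 12: RHS = 4, y in [2, 11]  -> 2 point(s)
Affine points: 17. Add the point at infinity: total = 18.

#E(F_13) = 18


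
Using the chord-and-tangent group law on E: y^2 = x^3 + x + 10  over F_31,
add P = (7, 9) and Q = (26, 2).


P != Q, so use the chord formula.
s = (y2 - y1) / (x2 - x1) = (24) / (19) mod 31 = 29
x3 = s^2 - x1 - x2 mod 31 = 29^2 - 7 - 26 = 2
y3 = s (x1 - x3) - y1 mod 31 = 29 * (7 - 2) - 9 = 12

P + Q = (2, 12)


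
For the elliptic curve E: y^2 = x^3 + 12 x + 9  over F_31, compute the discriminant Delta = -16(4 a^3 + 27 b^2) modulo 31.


4 a^3 + 27 b^2 = 4*12^3 + 27*9^2 = 6912 + 2187 = 9099
Delta = -16 * (9099) = -145584
Delta mod 31 = 23

Delta = 23 (mod 31)


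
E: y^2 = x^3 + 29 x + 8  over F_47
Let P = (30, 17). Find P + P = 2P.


Doubling: s = (3 x1^2 + a) / (2 y1)
s = (3*30^2 + 29) / (2*17) mod 47 = 7
x3 = s^2 - 2 x1 mod 47 = 7^2 - 2*30 = 36
y3 = s (x1 - x3) - y1 mod 47 = 7 * (30 - 36) - 17 = 35

2P = (36, 35)


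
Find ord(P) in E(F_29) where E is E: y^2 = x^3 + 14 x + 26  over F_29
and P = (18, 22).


Compute successive multiples of P until we hit O:
  1P = (18, 22)
  2P = (22, 7)
  3P = (23, 4)
  4P = (23, 25)
  5P = (22, 22)
  6P = (18, 7)
  7P = O

ord(P) = 7


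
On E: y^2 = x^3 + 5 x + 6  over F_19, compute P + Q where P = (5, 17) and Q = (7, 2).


P != Q, so use the chord formula.
s = (y2 - y1) / (x2 - x1) = (4) / (2) mod 19 = 2
x3 = s^2 - x1 - x2 mod 19 = 2^2 - 5 - 7 = 11
y3 = s (x1 - x3) - y1 mod 19 = 2 * (5 - 11) - 17 = 9

P + Q = (11, 9)


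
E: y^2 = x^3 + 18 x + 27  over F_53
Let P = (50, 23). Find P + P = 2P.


Doubling: s = (3 x1^2 + a) / (2 y1)
s = (3*50^2 + 18) / (2*23) mod 53 = 39
x3 = s^2 - 2 x1 mod 53 = 39^2 - 2*50 = 43
y3 = s (x1 - x3) - y1 mod 53 = 39 * (50 - 43) - 23 = 38

2P = (43, 38)


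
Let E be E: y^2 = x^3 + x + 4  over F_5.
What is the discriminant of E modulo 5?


4 a^3 + 27 b^2 = 4*1^3 + 27*4^2 = 4 + 432 = 436
Delta = -16 * (436) = -6976
Delta mod 5 = 4

Delta = 4 (mod 5)


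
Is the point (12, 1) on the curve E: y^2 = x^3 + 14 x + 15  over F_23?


Check whether y^2 = x^3 + 14 x + 15 (mod 23) for (x, y) = (12, 1).
LHS: y^2 = 1^2 mod 23 = 1
RHS: x^3 + 14 x + 15 = 12^3 + 14*12 + 15 mod 23 = 2
LHS != RHS

No, not on the curve


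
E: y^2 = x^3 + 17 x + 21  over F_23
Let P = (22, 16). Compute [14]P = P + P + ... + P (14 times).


k = 14 = 1110_2 (binary, LSB first: 0111)
Double-and-add from P = (22, 16):
  bit 0 = 0: acc unchanged = O
  bit 1 = 1: acc = O + (20, 14) = (20, 14)
  bit 2 = 1: acc = (20, 14) + (8, 18) = (13, 22)
  bit 3 = 1: acc = (13, 22) + (19, 21) = (7, 0)

14P = (7, 0)


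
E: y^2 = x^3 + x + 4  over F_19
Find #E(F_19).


For each x in F_19, count y with y^2 = x^3 + 1 x + 4 mod 19:
  x = 0: RHS = 4, y in [2, 17]  -> 2 point(s)
  x = 1: RHS = 6, y in [5, 14]  -> 2 point(s)
  x = 5: RHS = 1, y in [1, 18]  -> 2 point(s)
  x = 6: RHS = 17, y in [6, 13]  -> 2 point(s)
  x = 8: RHS = 11, y in [7, 12]  -> 2 point(s)
  x = 9: RHS = 1, y in [1, 18]  -> 2 point(s)
  x = 10: RHS = 7, y in [8, 11]  -> 2 point(s)
  x = 11: RHS = 16, y in [4, 15]  -> 2 point(s)
  x = 14: RHS = 7, y in [8, 11]  -> 2 point(s)
Affine points: 18. Add the point at infinity: total = 19.

#E(F_19) = 19


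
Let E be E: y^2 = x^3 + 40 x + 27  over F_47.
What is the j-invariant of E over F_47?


Delta = -16(4 a^3 + 27 b^2) mod 47 = 22
-1728 * (4 a)^3 = -1728 * (4*40)^3 mod 47 = 14
j = 14 * 22^(-1) mod 47 = 22

j = 22 (mod 47)


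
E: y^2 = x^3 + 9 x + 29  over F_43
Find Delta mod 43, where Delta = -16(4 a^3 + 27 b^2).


4 a^3 + 27 b^2 = 4*9^3 + 27*29^2 = 2916 + 22707 = 25623
Delta = -16 * (25623) = -409968
Delta mod 43 = 37

Delta = 37 (mod 43)


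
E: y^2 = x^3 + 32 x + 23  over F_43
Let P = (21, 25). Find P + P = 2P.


Doubling: s = (3 x1^2 + a) / (2 y1)
s = (3*21^2 + 32) / (2*25) mod 43 = 40
x3 = s^2 - 2 x1 mod 43 = 40^2 - 2*21 = 10
y3 = s (x1 - x3) - y1 mod 43 = 40 * (21 - 10) - 25 = 28

2P = (10, 28)


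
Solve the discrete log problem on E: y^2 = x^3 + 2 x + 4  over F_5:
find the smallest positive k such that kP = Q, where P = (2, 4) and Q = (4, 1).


Enumerate multiples of P until we hit Q = (4, 1):
  1P = (2, 4)
  2P = (0, 2)
  3P = (4, 4)
  4P = (4, 1)
Match found at i = 4.

k = 4


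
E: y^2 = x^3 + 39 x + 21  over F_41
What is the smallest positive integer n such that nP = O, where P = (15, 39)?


Compute successive multiples of P until we hit O:
  1P = (15, 39)
  2P = (6, 15)
  3P = (18, 35)
  4P = (28, 33)
  5P = (38, 0)
  6P = (28, 8)
  7P = (18, 6)
  8P = (6, 26)
  ... (continuing to 10P)
  10P = O

ord(P) = 10


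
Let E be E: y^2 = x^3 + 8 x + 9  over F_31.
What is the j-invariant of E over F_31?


Delta = -16(4 a^3 + 27 b^2) mod 31 = 6
-1728 * (4 a)^3 = -1728 * (4*8)^3 mod 31 = 8
j = 8 * 6^(-1) mod 31 = 22

j = 22 (mod 31)


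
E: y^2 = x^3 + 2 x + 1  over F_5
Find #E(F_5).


For each x in F_5, count y with y^2 = x^3 + 2 x + 1 mod 5:
  x = 0: RHS = 1, y in [1, 4]  -> 2 point(s)
  x = 1: RHS = 4, y in [2, 3]  -> 2 point(s)
  x = 3: RHS = 4, y in [2, 3]  -> 2 point(s)
Affine points: 6. Add the point at infinity: total = 7.

#E(F_5) = 7


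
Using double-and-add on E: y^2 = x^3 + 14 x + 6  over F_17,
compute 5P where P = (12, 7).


k = 5 = 101_2 (binary, LSB first: 101)
Double-and-add from P = (12, 7):
  bit 0 = 1: acc = O + (12, 7) = (12, 7)
  bit 1 = 0: acc unchanged = (12, 7)
  bit 2 = 1: acc = (12, 7) + (2, 12) = (16, 12)

5P = (16, 12)


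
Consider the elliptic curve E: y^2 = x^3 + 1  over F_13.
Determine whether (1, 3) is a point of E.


Check whether y^2 = x^3 + 0 x + 1 (mod 13) for (x, y) = (1, 3).
LHS: y^2 = 3^2 mod 13 = 9
RHS: x^3 + 0 x + 1 = 1^3 + 0*1 + 1 mod 13 = 2
LHS != RHS

No, not on the curve


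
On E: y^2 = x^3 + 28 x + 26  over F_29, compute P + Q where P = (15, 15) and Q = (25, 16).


P != Q, so use the chord formula.
s = (y2 - y1) / (x2 - x1) = (1) / (10) mod 29 = 3
x3 = s^2 - x1 - x2 mod 29 = 3^2 - 15 - 25 = 27
y3 = s (x1 - x3) - y1 mod 29 = 3 * (15 - 27) - 15 = 7

P + Q = (27, 7)


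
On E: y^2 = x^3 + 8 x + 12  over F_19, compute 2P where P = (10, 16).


Doubling: s = (3 x1^2 + a) / (2 y1)
s = (3*10^2 + 8) / (2*16) mod 19 = 12
x3 = s^2 - 2 x1 mod 19 = 12^2 - 2*10 = 10
y3 = s (x1 - x3) - y1 mod 19 = 12 * (10 - 10) - 16 = 3

2P = (10, 3)


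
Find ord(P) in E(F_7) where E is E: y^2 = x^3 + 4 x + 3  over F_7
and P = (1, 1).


Compute successive multiples of P until we hit O:
  1P = (1, 1)
  2P = (5, 6)
  3P = (3, 0)
  4P = (5, 1)
  5P = (1, 6)
  6P = O

ord(P) = 6


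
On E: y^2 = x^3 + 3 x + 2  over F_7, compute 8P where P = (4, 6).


k = 8 = 1000_2 (binary, LSB first: 0001)
Double-and-add from P = (4, 6):
  bit 0 = 0: acc unchanged = O
  bit 1 = 0: acc unchanged = O
  bit 2 = 0: acc unchanged = O
  bit 3 = 1: acc = O + (4, 1) = (4, 1)

8P = (4, 1)


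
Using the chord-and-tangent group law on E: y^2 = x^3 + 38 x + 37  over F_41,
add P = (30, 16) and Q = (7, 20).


P != Q, so use the chord formula.
s = (y2 - y1) / (x2 - x1) = (4) / (18) mod 41 = 23
x3 = s^2 - x1 - x2 mod 41 = 23^2 - 30 - 7 = 0
y3 = s (x1 - x3) - y1 mod 41 = 23 * (30 - 0) - 16 = 18

P + Q = (0, 18)


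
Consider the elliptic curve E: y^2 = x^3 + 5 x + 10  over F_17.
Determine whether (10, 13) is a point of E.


Check whether y^2 = x^3 + 5 x + 10 (mod 17) for (x, y) = (10, 13).
LHS: y^2 = 13^2 mod 17 = 16
RHS: x^3 + 5 x + 10 = 10^3 + 5*10 + 10 mod 17 = 6
LHS != RHS

No, not on the curve


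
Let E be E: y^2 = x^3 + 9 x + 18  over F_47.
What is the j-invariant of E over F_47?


Delta = -16(4 a^3 + 27 b^2) mod 47 = 13
-1728 * (4 a)^3 = -1728 * (4*9)^3 mod 47 = 23
j = 23 * 13^(-1) mod 47 = 9

j = 9 (mod 47)


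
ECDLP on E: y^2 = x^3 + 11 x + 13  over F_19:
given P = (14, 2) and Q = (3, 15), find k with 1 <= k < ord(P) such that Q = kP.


Enumerate multiples of P until we hit Q = (3, 15):
  1P = (14, 2)
  2P = (2, 9)
  3P = (4, 8)
  4P = (12, 12)
  5P = (18, 18)
  6P = (3, 4)
  7P = (8, 9)
  8P = (1, 5)
  9P = (9, 10)
  10P = (13, 4)
  11P = (15, 0)
  12P = (13, 15)
  13P = (9, 9)
  14P = (1, 14)
  15P = (8, 10)
  16P = (3, 15)
Match found at i = 16.

k = 16


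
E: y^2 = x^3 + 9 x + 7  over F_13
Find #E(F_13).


For each x in F_13, count y with y^2 = x^3 + 9 x + 7 mod 13:
  x = 1: RHS = 4, y in [2, 11]  -> 2 point(s)
  x = 3: RHS = 9, y in [3, 10]  -> 2 point(s)
  x = 4: RHS = 3, y in [4, 9]  -> 2 point(s)
  x = 6: RHS = 4, y in [2, 11]  -> 2 point(s)
  x = 7: RHS = 10, y in [6, 7]  -> 2 point(s)
  x = 12: RHS = 10, y in [6, 7]  -> 2 point(s)
Affine points: 12. Add the point at infinity: total = 13.

#E(F_13) = 13


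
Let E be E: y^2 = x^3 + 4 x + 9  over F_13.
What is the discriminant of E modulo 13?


4 a^3 + 27 b^2 = 4*4^3 + 27*9^2 = 256 + 2187 = 2443
Delta = -16 * (2443) = -39088
Delta mod 13 = 3

Delta = 3 (mod 13)


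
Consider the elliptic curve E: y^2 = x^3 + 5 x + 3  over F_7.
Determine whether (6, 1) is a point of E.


Check whether y^2 = x^3 + 5 x + 3 (mod 7) for (x, y) = (6, 1).
LHS: y^2 = 1^2 mod 7 = 1
RHS: x^3 + 5 x + 3 = 6^3 + 5*6 + 3 mod 7 = 4
LHS != RHS

No, not on the curve


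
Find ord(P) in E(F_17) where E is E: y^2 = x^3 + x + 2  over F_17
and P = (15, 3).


Compute successive multiples of P until we hit O:
  1P = (15, 3)
  2P = (12, 12)
  3P = (16, 0)
  4P = (12, 5)
  5P = (15, 14)
  6P = O

ord(P) = 6


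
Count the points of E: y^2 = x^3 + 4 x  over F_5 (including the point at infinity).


For each x in F_5, count y with y^2 = x^3 + 4 x + 0 mod 5:
  x = 0: RHS = 0, y in [0]  -> 1 point(s)
  x = 1: RHS = 0, y in [0]  -> 1 point(s)
  x = 2: RHS = 1, y in [1, 4]  -> 2 point(s)
  x = 3: RHS = 4, y in [2, 3]  -> 2 point(s)
  x = 4: RHS = 0, y in [0]  -> 1 point(s)
Affine points: 7. Add the point at infinity: total = 8.

#E(F_5) = 8


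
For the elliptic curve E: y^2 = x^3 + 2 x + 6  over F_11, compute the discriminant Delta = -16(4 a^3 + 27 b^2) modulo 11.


4 a^3 + 27 b^2 = 4*2^3 + 27*6^2 = 32 + 972 = 1004
Delta = -16 * (1004) = -16064
Delta mod 11 = 7

Delta = 7 (mod 11)


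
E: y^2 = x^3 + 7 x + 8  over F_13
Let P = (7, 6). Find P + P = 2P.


Doubling: s = (3 x1^2 + a) / (2 y1)
s = (3*7^2 + 7) / (2*6) mod 13 = 2
x3 = s^2 - 2 x1 mod 13 = 2^2 - 2*7 = 3
y3 = s (x1 - x3) - y1 mod 13 = 2 * (7 - 3) - 6 = 2

2P = (3, 2)


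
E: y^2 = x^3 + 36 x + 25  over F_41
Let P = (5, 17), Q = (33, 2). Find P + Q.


P != Q, so use the chord formula.
s = (y2 - y1) / (x2 - x1) = (26) / (28) mod 41 = 39
x3 = s^2 - x1 - x2 mod 41 = 39^2 - 5 - 33 = 7
y3 = s (x1 - x3) - y1 mod 41 = 39 * (5 - 7) - 17 = 28

P + Q = (7, 28)


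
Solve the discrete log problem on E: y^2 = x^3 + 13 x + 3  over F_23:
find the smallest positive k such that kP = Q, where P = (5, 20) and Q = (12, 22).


Enumerate multiples of P until we hit Q = (12, 22):
  1P = (5, 20)
  2P = (16, 11)
  3P = (4, 21)
  4P = (15, 13)
  5P = (12, 1)
  6P = (19, 18)
  7P = (7, 0)
  8P = (19, 5)
  9P = (12, 22)
Match found at i = 9.

k = 9


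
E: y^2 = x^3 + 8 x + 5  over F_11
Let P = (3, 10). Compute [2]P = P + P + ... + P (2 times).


k = 2 = 10_2 (binary, LSB first: 01)
Double-and-add from P = (3, 10):
  bit 0 = 0: acc unchanged = O
  bit 1 = 1: acc = O + (6, 4) = (6, 4)

2P = (6, 4)


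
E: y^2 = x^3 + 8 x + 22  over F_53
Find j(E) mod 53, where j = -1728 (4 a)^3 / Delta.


Delta = -16(4 a^3 + 27 b^2) mod 53 = 36
-1728 * (4 a)^3 = -1728 * (4*8)^3 mod 53 = 29
j = 29 * 36^(-1) mod 53 = 17

j = 17 (mod 53)


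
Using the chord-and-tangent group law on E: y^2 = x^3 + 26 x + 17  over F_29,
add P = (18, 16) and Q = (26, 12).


P != Q, so use the chord formula.
s = (y2 - y1) / (x2 - x1) = (25) / (8) mod 29 = 14
x3 = s^2 - x1 - x2 mod 29 = 14^2 - 18 - 26 = 7
y3 = s (x1 - x3) - y1 mod 29 = 14 * (18 - 7) - 16 = 22

P + Q = (7, 22)


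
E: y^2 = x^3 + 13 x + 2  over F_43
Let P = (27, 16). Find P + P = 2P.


Doubling: s = (3 x1^2 + a) / (2 y1)
s = (3*27^2 + 13) / (2*16) mod 43 = 15
x3 = s^2 - 2 x1 mod 43 = 15^2 - 2*27 = 42
y3 = s (x1 - x3) - y1 mod 43 = 15 * (27 - 42) - 16 = 17

2P = (42, 17)


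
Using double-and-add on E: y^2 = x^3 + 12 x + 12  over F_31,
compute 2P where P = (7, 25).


k = 2 = 10_2 (binary, LSB first: 01)
Double-and-add from P = (7, 25):
  bit 0 = 0: acc unchanged = O
  bit 1 = 1: acc = O + (24, 22) = (24, 22)

2P = (24, 22)


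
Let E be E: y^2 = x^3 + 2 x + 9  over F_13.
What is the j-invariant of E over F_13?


Delta = -16(4 a^3 + 27 b^2) mod 13 = 12
-1728 * (4 a)^3 = -1728 * (4*2)^3 mod 13 = 5
j = 5 * 12^(-1) mod 13 = 8

j = 8 (mod 13)


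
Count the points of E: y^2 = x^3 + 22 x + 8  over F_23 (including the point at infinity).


For each x in F_23, count y with y^2 = x^3 + 22 x + 8 mod 23:
  x = 0: RHS = 8, y in [10, 13]  -> 2 point(s)
  x = 1: RHS = 8, y in [10, 13]  -> 2 point(s)
  x = 3: RHS = 9, y in [3, 20]  -> 2 point(s)
  x = 5: RHS = 13, y in [6, 17]  -> 2 point(s)
  x = 8: RHS = 6, y in [11, 12]  -> 2 point(s)
  x = 10: RHS = 9, y in [3, 20]  -> 2 point(s)
  x = 14: RHS = 1, y in [1, 22]  -> 2 point(s)
  x = 18: RHS = 3, y in [7, 16]  -> 2 point(s)
  x = 21: RHS = 2, y in [5, 18]  -> 2 point(s)
  x = 22: RHS = 8, y in [10, 13]  -> 2 point(s)
Affine points: 20. Add the point at infinity: total = 21.

#E(F_23) = 21


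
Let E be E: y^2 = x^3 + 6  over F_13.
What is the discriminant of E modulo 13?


4 a^3 + 27 b^2 = 4*0^3 + 27*6^2 = 0 + 972 = 972
Delta = -16 * (972) = -15552
Delta mod 13 = 9

Delta = 9 (mod 13)


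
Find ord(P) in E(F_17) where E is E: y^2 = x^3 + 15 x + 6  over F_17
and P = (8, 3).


Compute successive multiples of P until we hit O:
  1P = (8, 3)
  2P = (14, 11)
  3P = (10, 0)
  4P = (14, 6)
  5P = (8, 14)
  6P = O

ord(P) = 6


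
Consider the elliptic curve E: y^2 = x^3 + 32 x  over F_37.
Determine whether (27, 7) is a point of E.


Check whether y^2 = x^3 + 32 x + 0 (mod 37) for (x, y) = (27, 7).
LHS: y^2 = 7^2 mod 37 = 12
RHS: x^3 + 32 x + 0 = 27^3 + 32*27 + 0 mod 37 = 12
LHS = RHS

Yes, on the curve


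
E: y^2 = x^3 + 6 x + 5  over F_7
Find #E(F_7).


For each x in F_7, count y with y^2 = x^3 + 6 x + 5 mod 7:
  x = 2: RHS = 4, y in [2, 5]  -> 2 point(s)
  x = 3: RHS = 1, y in [1, 6]  -> 2 point(s)
  x = 4: RHS = 2, y in [3, 4]  -> 2 point(s)
Affine points: 6. Add the point at infinity: total = 7.

#E(F_7) = 7


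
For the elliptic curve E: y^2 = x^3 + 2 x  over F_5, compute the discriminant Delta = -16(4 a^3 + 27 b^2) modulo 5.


4 a^3 + 27 b^2 = 4*2^3 + 27*0^2 = 32 + 0 = 32
Delta = -16 * (32) = -512
Delta mod 5 = 3

Delta = 3 (mod 5)


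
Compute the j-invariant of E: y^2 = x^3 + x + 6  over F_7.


Delta = -16(4 a^3 + 27 b^2) mod 7 = 1
-1728 * (4 a)^3 = -1728 * (4*1)^3 mod 7 = 1
j = 1 * 1^(-1) mod 7 = 1

j = 1 (mod 7)


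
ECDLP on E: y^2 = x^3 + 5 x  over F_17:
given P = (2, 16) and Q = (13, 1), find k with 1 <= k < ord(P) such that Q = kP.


Enumerate multiples of P until we hit Q = (13, 1):
  1P = (2, 16)
  2P = (13, 1)
Match found at i = 2.

k = 2


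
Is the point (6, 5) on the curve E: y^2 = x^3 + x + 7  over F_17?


Check whether y^2 = x^3 + 1 x + 7 (mod 17) for (x, y) = (6, 5).
LHS: y^2 = 5^2 mod 17 = 8
RHS: x^3 + 1 x + 7 = 6^3 + 1*6 + 7 mod 17 = 8
LHS = RHS

Yes, on the curve


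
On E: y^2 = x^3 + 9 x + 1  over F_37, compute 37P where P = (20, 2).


k = 37 = 100101_2 (binary, LSB first: 101001)
Double-and-add from P = (20, 2):
  bit 0 = 1: acc = O + (20, 2) = (20, 2)
  bit 1 = 0: acc unchanged = (20, 2)
  bit 2 = 1: acc = (20, 2) + (35, 30) = (9, 21)
  bit 3 = 0: acc unchanged = (9, 21)
  bit 4 = 0: acc unchanged = (9, 21)
  bit 5 = 1: acc = (9, 21) + (0, 1) = (27, 13)

37P = (27, 13)


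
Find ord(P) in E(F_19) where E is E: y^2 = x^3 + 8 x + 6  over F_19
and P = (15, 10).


Compute successive multiples of P until we hit O:
  1P = (15, 10)
  2P = (9, 3)
  3P = (18, 15)
  4P = (12, 14)
  5P = (17, 18)
  6P = (3, 0)
  7P = (17, 1)
  8P = (12, 5)
  ... (continuing to 12P)
  12P = O

ord(P) = 12


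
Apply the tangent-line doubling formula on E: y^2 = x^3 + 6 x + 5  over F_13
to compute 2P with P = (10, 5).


Doubling: s = (3 x1^2 + a) / (2 y1)
s = (3*10^2 + 6) / (2*5) mod 13 = 2
x3 = s^2 - 2 x1 mod 13 = 2^2 - 2*10 = 10
y3 = s (x1 - x3) - y1 mod 13 = 2 * (10 - 10) - 5 = 8

2P = (10, 8)


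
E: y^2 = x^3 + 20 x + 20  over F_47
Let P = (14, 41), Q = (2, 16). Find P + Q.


P != Q, so use the chord formula.
s = (y2 - y1) / (x2 - x1) = (22) / (35) mod 47 = 6
x3 = s^2 - x1 - x2 mod 47 = 6^2 - 14 - 2 = 20
y3 = s (x1 - x3) - y1 mod 47 = 6 * (14 - 20) - 41 = 17

P + Q = (20, 17)


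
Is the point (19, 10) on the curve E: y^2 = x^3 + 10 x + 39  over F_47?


Check whether y^2 = x^3 + 10 x + 39 (mod 47) for (x, y) = (19, 10).
LHS: y^2 = 10^2 mod 47 = 6
RHS: x^3 + 10 x + 39 = 19^3 + 10*19 + 39 mod 47 = 38
LHS != RHS

No, not on the curve


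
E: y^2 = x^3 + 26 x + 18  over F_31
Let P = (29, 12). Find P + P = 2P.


Doubling: s = (3 x1^2 + a) / (2 y1)
s = (3*29^2 + 26) / (2*12) mod 31 = 30
x3 = s^2 - 2 x1 mod 31 = 30^2 - 2*29 = 5
y3 = s (x1 - x3) - y1 mod 31 = 30 * (29 - 5) - 12 = 26

2P = (5, 26)


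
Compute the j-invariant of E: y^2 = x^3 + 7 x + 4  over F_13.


Delta = -16(4 a^3 + 27 b^2) mod 13 = 9
-1728 * (4 a)^3 = -1728 * (4*7)^3 mod 13 = 8
j = 8 * 9^(-1) mod 13 = 11

j = 11 (mod 13)


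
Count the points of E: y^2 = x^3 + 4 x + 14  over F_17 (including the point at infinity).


For each x in F_17, count y with y^2 = x^3 + 4 x + 14 mod 17:
  x = 1: RHS = 2, y in [6, 11]  -> 2 point(s)
  x = 2: RHS = 13, y in [8, 9]  -> 2 point(s)
  x = 3: RHS = 2, y in [6, 11]  -> 2 point(s)
  x = 4: RHS = 9, y in [3, 14]  -> 2 point(s)
  x = 6: RHS = 16, y in [4, 13]  -> 2 point(s)
  x = 10: RHS = 0, y in [0]  -> 1 point(s)
  x = 13: RHS = 2, y in [6, 11]  -> 2 point(s)
  x = 14: RHS = 9, y in [3, 14]  -> 2 point(s)
  x = 15: RHS = 15, y in [7, 10]  -> 2 point(s)
  x = 16: RHS = 9, y in [3, 14]  -> 2 point(s)
Affine points: 19. Add the point at infinity: total = 20.

#E(F_17) = 20


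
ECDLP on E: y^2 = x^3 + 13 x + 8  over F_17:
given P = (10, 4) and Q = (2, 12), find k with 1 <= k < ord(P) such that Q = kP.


Enumerate multiples of P until we hit Q = (2, 12):
  1P = (10, 4)
  2P = (6, 8)
  3P = (2, 5)
  4P = (9, 15)
  5P = (0, 5)
  6P = (15, 5)
  7P = (7, 0)
  8P = (15, 12)
  9P = (0, 12)
  10P = (9, 2)
  11P = (2, 12)
Match found at i = 11.

k = 11


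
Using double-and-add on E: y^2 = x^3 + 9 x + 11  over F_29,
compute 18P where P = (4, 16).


k = 18 = 10010_2 (binary, LSB first: 01001)
Double-and-add from P = (4, 16):
  bit 0 = 0: acc unchanged = O
  bit 1 = 1: acc = O + (5, 23) = (5, 23)
  bit 2 = 0: acc unchanged = (5, 23)
  bit 3 = 0: acc unchanged = (5, 23)
  bit 4 = 1: acc = (5, 23) + (28, 1) = (3, 23)

18P = (3, 23)


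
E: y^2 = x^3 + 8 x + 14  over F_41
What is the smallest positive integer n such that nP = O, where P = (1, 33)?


Compute successive multiples of P until we hit O:
  1P = (1, 33)
  2P = (6, 14)
  3P = (14, 0)
  4P = (6, 27)
  5P = (1, 8)
  6P = O

ord(P) = 6


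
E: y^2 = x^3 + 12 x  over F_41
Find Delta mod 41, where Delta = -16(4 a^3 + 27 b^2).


4 a^3 + 27 b^2 = 4*12^3 + 27*0^2 = 6912 + 0 = 6912
Delta = -16 * (6912) = -110592
Delta mod 41 = 26

Delta = 26 (mod 41)


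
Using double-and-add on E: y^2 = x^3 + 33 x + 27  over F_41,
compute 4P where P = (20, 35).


k = 4 = 100_2 (binary, LSB first: 001)
Double-and-add from P = (20, 35):
  bit 0 = 0: acc unchanged = O
  bit 1 = 0: acc unchanged = O
  bit 2 = 1: acc = O + (4, 10) = (4, 10)

4P = (4, 10)


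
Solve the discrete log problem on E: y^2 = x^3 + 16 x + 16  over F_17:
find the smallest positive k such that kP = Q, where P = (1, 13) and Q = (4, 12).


Enumerate multiples of P until we hit Q = (4, 12):
  1P = (1, 13)
  2P = (14, 3)
  3P = (4, 5)
  4P = (4, 12)
Match found at i = 4.

k = 4


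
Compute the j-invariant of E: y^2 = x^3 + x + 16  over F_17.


Delta = -16(4 a^3 + 27 b^2) mod 17 = 14
-1728 * (4 a)^3 = -1728 * (4*1)^3 mod 17 = 10
j = 10 * 14^(-1) mod 17 = 8

j = 8 (mod 17)


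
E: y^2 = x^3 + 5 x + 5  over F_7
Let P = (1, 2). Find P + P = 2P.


Doubling: s = (3 x1^2 + a) / (2 y1)
s = (3*1^2 + 5) / (2*2) mod 7 = 2
x3 = s^2 - 2 x1 mod 7 = 2^2 - 2*1 = 2
y3 = s (x1 - x3) - y1 mod 7 = 2 * (1 - 2) - 2 = 3

2P = (2, 3)
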